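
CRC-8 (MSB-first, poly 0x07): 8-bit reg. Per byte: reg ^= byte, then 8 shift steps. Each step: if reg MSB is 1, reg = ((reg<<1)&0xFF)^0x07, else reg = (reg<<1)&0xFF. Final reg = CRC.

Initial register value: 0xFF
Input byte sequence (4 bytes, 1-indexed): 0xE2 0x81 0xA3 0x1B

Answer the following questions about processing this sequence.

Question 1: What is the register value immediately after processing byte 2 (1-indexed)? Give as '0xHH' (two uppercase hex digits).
After byte 1 (0xE2): reg=0x53
After byte 2 (0x81): reg=0x30

Answer: 0x30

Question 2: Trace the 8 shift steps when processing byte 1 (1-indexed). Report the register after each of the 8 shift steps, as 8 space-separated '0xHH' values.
Answer: 0x3A 0x74 0xE8 0xD7 0xA9 0x55 0xAA 0x53

Derivation:
Register before byte 1: 0xFF
After XOR with byte 0xE2: 0x1D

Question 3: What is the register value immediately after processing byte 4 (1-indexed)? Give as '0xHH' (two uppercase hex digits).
After byte 1 (0xE2): reg=0x53
After byte 2 (0x81): reg=0x30
After byte 3 (0xA3): reg=0xF0
After byte 4 (0x1B): reg=0x9F

Answer: 0x9F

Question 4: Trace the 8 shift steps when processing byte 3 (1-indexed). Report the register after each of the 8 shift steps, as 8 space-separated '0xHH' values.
Answer: 0x21 0x42 0x84 0x0F 0x1E 0x3C 0x78 0xF0

Derivation:
After byte 1 (0xE2): reg=0x53
After byte 2 (0x81): reg=0x30
Register before byte 3: 0x30
After XOR with byte 0xA3: 0x93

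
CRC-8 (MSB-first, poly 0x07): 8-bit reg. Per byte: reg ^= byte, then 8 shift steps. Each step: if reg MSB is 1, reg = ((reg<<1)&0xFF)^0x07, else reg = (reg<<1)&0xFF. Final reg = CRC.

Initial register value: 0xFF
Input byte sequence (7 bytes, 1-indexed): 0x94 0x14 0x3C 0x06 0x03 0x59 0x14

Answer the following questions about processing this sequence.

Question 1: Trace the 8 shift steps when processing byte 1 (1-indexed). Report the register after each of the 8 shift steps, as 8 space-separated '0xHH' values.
Answer: 0xD6 0xAB 0x51 0xA2 0x43 0x86 0x0B 0x16

Derivation:
Register before byte 1: 0xFF
After XOR with byte 0x94: 0x6B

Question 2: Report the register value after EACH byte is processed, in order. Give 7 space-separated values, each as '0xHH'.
0x16 0x0E 0x9E 0xC1 0x40 0x4F 0x86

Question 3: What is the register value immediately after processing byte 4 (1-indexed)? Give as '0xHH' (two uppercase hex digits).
After byte 1 (0x94): reg=0x16
After byte 2 (0x14): reg=0x0E
After byte 3 (0x3C): reg=0x9E
After byte 4 (0x06): reg=0xC1

Answer: 0xC1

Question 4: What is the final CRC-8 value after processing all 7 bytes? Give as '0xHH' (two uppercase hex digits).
Answer: 0x86

Derivation:
After byte 1 (0x94): reg=0x16
After byte 2 (0x14): reg=0x0E
After byte 3 (0x3C): reg=0x9E
After byte 4 (0x06): reg=0xC1
After byte 5 (0x03): reg=0x40
After byte 6 (0x59): reg=0x4F
After byte 7 (0x14): reg=0x86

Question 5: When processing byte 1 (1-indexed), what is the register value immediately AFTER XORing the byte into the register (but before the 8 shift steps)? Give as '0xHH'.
Answer: 0x6B

Derivation:
Register before byte 1: 0xFF
Byte 1: 0x94
0xFF XOR 0x94 = 0x6B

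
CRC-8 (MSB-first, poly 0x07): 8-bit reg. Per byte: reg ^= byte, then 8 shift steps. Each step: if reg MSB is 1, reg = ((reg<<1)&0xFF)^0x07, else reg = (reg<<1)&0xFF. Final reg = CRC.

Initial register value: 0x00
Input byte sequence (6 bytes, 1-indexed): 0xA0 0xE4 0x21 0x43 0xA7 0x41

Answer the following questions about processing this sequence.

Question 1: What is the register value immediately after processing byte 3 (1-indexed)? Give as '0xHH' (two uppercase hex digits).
After byte 1 (0xA0): reg=0x69
After byte 2 (0xE4): reg=0xAA
After byte 3 (0x21): reg=0xB8

Answer: 0xB8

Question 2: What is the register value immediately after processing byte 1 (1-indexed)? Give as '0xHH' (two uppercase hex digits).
Answer: 0x69

Derivation:
After byte 1 (0xA0): reg=0x69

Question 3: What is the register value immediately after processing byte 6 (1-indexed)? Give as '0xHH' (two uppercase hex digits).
Answer: 0x33

Derivation:
After byte 1 (0xA0): reg=0x69
After byte 2 (0xE4): reg=0xAA
After byte 3 (0x21): reg=0xB8
After byte 4 (0x43): reg=0xEF
After byte 5 (0xA7): reg=0xFF
After byte 6 (0x41): reg=0x33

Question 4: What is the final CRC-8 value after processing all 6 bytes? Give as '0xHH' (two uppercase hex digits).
After byte 1 (0xA0): reg=0x69
After byte 2 (0xE4): reg=0xAA
After byte 3 (0x21): reg=0xB8
After byte 4 (0x43): reg=0xEF
After byte 5 (0xA7): reg=0xFF
After byte 6 (0x41): reg=0x33

Answer: 0x33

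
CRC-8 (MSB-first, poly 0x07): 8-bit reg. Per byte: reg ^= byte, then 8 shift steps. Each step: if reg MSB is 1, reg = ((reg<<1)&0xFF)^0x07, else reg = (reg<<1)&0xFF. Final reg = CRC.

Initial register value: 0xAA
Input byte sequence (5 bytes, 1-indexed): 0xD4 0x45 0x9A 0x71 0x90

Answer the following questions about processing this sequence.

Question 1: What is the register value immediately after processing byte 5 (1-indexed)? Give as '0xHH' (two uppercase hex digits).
After byte 1 (0xD4): reg=0x7D
After byte 2 (0x45): reg=0xA8
After byte 3 (0x9A): reg=0x9E
After byte 4 (0x71): reg=0x83
After byte 5 (0x90): reg=0x79

Answer: 0x79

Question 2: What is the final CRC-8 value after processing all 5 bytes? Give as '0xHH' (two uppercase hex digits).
Answer: 0x79

Derivation:
After byte 1 (0xD4): reg=0x7D
After byte 2 (0x45): reg=0xA8
After byte 3 (0x9A): reg=0x9E
After byte 4 (0x71): reg=0x83
After byte 5 (0x90): reg=0x79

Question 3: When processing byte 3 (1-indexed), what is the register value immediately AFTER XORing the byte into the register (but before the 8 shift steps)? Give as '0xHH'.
Answer: 0x32

Derivation:
Register before byte 3: 0xA8
Byte 3: 0x9A
0xA8 XOR 0x9A = 0x32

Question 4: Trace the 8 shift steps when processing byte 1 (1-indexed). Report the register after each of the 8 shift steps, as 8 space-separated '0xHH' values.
Answer: 0xFC 0xFF 0xF9 0xF5 0xED 0xDD 0xBD 0x7D

Derivation:
Register before byte 1: 0xAA
After XOR with byte 0xD4: 0x7E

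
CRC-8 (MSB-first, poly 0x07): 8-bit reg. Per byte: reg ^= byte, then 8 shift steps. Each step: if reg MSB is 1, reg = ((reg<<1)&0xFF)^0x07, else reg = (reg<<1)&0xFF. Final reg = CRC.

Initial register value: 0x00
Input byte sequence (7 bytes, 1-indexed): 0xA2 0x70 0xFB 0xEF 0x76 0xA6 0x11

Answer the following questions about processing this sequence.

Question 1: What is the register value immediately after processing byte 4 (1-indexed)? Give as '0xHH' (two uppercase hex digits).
Answer: 0xB4

Derivation:
After byte 1 (0xA2): reg=0x67
After byte 2 (0x70): reg=0x65
After byte 3 (0xFB): reg=0xD3
After byte 4 (0xEF): reg=0xB4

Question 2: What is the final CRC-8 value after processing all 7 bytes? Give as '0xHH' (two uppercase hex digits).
After byte 1 (0xA2): reg=0x67
After byte 2 (0x70): reg=0x65
After byte 3 (0xFB): reg=0xD3
After byte 4 (0xEF): reg=0xB4
After byte 5 (0x76): reg=0x40
After byte 6 (0xA6): reg=0xBC
After byte 7 (0x11): reg=0x4A

Answer: 0x4A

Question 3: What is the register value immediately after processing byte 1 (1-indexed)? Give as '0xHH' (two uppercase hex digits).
After byte 1 (0xA2): reg=0x67

Answer: 0x67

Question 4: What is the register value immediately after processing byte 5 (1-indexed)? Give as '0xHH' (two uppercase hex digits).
After byte 1 (0xA2): reg=0x67
After byte 2 (0x70): reg=0x65
After byte 3 (0xFB): reg=0xD3
After byte 4 (0xEF): reg=0xB4
After byte 5 (0x76): reg=0x40

Answer: 0x40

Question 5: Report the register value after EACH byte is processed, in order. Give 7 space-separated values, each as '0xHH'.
0x67 0x65 0xD3 0xB4 0x40 0xBC 0x4A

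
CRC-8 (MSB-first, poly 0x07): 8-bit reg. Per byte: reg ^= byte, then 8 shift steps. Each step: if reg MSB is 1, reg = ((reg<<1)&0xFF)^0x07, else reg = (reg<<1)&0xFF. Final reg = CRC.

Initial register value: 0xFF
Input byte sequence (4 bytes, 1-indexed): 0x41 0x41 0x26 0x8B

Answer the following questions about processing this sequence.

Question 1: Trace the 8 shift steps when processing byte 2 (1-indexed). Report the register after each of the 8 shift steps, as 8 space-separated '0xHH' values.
After byte 1 (0x41): reg=0x33
Register before byte 2: 0x33
After XOR with byte 0x41: 0x72

Answer: 0xE4 0xCF 0x99 0x35 0x6A 0xD4 0xAF 0x59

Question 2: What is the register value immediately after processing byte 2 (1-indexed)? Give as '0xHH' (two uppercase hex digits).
After byte 1 (0x41): reg=0x33
After byte 2 (0x41): reg=0x59

Answer: 0x59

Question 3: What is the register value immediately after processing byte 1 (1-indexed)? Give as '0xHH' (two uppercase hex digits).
Answer: 0x33

Derivation:
After byte 1 (0x41): reg=0x33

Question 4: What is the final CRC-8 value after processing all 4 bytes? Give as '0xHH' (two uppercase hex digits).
Answer: 0xD9

Derivation:
After byte 1 (0x41): reg=0x33
After byte 2 (0x41): reg=0x59
After byte 3 (0x26): reg=0x7A
After byte 4 (0x8B): reg=0xD9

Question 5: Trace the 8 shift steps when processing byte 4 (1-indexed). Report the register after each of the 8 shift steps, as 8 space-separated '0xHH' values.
Answer: 0xE5 0xCD 0x9D 0x3D 0x7A 0xF4 0xEF 0xD9

Derivation:
After byte 1 (0x41): reg=0x33
After byte 2 (0x41): reg=0x59
After byte 3 (0x26): reg=0x7A
Register before byte 4: 0x7A
After XOR with byte 0x8B: 0xF1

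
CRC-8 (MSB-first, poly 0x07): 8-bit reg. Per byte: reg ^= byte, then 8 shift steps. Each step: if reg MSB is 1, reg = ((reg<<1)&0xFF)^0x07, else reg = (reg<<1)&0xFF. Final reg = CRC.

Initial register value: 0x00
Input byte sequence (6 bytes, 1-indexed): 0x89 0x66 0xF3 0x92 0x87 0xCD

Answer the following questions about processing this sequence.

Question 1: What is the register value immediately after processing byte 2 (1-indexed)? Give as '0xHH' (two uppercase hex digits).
Answer: 0x3E

Derivation:
After byte 1 (0x89): reg=0xB6
After byte 2 (0x66): reg=0x3E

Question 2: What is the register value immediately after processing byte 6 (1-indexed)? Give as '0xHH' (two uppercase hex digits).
After byte 1 (0x89): reg=0xB6
After byte 2 (0x66): reg=0x3E
After byte 3 (0xF3): reg=0x6D
After byte 4 (0x92): reg=0xF3
After byte 5 (0x87): reg=0x4B
After byte 6 (0xCD): reg=0x9B

Answer: 0x9B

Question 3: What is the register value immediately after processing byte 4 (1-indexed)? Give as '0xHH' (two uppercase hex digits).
Answer: 0xF3

Derivation:
After byte 1 (0x89): reg=0xB6
After byte 2 (0x66): reg=0x3E
After byte 3 (0xF3): reg=0x6D
After byte 4 (0x92): reg=0xF3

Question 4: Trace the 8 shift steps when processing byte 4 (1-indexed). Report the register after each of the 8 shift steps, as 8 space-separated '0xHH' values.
Answer: 0xF9 0xF5 0xED 0xDD 0xBD 0x7D 0xFA 0xF3

Derivation:
After byte 1 (0x89): reg=0xB6
After byte 2 (0x66): reg=0x3E
After byte 3 (0xF3): reg=0x6D
Register before byte 4: 0x6D
After XOR with byte 0x92: 0xFF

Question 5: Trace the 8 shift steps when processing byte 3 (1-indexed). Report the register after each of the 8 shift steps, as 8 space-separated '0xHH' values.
Answer: 0x9D 0x3D 0x7A 0xF4 0xEF 0xD9 0xB5 0x6D

Derivation:
After byte 1 (0x89): reg=0xB6
After byte 2 (0x66): reg=0x3E
Register before byte 3: 0x3E
After XOR with byte 0xF3: 0xCD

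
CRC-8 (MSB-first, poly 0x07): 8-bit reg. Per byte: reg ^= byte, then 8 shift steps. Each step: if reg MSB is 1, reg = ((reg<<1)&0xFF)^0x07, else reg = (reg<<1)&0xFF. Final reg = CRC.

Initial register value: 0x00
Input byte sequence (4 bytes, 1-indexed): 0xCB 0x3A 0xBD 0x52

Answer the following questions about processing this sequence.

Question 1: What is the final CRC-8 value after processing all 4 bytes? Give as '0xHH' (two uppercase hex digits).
After byte 1 (0xCB): reg=0x7F
After byte 2 (0x3A): reg=0xDC
After byte 3 (0xBD): reg=0x20
After byte 4 (0x52): reg=0x59

Answer: 0x59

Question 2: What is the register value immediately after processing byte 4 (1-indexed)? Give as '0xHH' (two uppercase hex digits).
After byte 1 (0xCB): reg=0x7F
After byte 2 (0x3A): reg=0xDC
After byte 3 (0xBD): reg=0x20
After byte 4 (0x52): reg=0x59

Answer: 0x59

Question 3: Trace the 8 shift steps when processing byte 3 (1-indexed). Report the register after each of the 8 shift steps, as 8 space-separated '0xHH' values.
Answer: 0xC2 0x83 0x01 0x02 0x04 0x08 0x10 0x20

Derivation:
After byte 1 (0xCB): reg=0x7F
After byte 2 (0x3A): reg=0xDC
Register before byte 3: 0xDC
After XOR with byte 0xBD: 0x61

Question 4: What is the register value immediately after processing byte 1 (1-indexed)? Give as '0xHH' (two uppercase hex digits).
Answer: 0x7F

Derivation:
After byte 1 (0xCB): reg=0x7F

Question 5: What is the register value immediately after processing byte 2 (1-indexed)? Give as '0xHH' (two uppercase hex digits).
Answer: 0xDC

Derivation:
After byte 1 (0xCB): reg=0x7F
After byte 2 (0x3A): reg=0xDC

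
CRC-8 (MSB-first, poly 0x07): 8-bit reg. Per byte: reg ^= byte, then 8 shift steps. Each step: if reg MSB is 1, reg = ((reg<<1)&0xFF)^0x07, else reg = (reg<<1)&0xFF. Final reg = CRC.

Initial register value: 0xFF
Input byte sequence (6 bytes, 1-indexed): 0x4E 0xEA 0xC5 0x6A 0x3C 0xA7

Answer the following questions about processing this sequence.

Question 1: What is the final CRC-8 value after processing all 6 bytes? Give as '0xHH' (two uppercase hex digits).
After byte 1 (0x4E): reg=0x1E
After byte 2 (0xEA): reg=0xC2
After byte 3 (0xC5): reg=0x15
After byte 4 (0x6A): reg=0x7A
After byte 5 (0x3C): reg=0xD5
After byte 6 (0xA7): reg=0x59

Answer: 0x59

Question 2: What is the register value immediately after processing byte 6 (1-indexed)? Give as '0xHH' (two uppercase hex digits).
After byte 1 (0x4E): reg=0x1E
After byte 2 (0xEA): reg=0xC2
After byte 3 (0xC5): reg=0x15
After byte 4 (0x6A): reg=0x7A
After byte 5 (0x3C): reg=0xD5
After byte 6 (0xA7): reg=0x59

Answer: 0x59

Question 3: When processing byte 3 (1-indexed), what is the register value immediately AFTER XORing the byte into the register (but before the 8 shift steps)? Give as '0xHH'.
Register before byte 3: 0xC2
Byte 3: 0xC5
0xC2 XOR 0xC5 = 0x07

Answer: 0x07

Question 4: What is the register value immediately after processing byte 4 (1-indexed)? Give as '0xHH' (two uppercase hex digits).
Answer: 0x7A

Derivation:
After byte 1 (0x4E): reg=0x1E
After byte 2 (0xEA): reg=0xC2
After byte 3 (0xC5): reg=0x15
After byte 4 (0x6A): reg=0x7A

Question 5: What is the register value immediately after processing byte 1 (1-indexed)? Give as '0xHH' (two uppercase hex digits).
Answer: 0x1E

Derivation:
After byte 1 (0x4E): reg=0x1E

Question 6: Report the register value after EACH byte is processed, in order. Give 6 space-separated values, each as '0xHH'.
0x1E 0xC2 0x15 0x7A 0xD5 0x59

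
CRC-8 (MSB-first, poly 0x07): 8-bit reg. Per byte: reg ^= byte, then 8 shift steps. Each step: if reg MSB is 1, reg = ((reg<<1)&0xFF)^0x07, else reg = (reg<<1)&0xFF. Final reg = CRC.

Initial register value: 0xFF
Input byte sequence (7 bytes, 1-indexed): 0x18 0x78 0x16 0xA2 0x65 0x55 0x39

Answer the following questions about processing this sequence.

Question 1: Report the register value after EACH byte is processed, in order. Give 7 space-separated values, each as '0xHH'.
0xBB 0x47 0xB0 0x7E 0x41 0x6C 0xAC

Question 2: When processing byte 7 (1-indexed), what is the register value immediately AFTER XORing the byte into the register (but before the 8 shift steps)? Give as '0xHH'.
Register before byte 7: 0x6C
Byte 7: 0x39
0x6C XOR 0x39 = 0x55

Answer: 0x55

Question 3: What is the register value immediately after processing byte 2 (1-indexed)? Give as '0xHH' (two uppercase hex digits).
After byte 1 (0x18): reg=0xBB
After byte 2 (0x78): reg=0x47

Answer: 0x47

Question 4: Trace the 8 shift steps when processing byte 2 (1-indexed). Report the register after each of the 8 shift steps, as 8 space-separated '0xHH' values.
Answer: 0x81 0x05 0x0A 0x14 0x28 0x50 0xA0 0x47

Derivation:
After byte 1 (0x18): reg=0xBB
Register before byte 2: 0xBB
After XOR with byte 0x78: 0xC3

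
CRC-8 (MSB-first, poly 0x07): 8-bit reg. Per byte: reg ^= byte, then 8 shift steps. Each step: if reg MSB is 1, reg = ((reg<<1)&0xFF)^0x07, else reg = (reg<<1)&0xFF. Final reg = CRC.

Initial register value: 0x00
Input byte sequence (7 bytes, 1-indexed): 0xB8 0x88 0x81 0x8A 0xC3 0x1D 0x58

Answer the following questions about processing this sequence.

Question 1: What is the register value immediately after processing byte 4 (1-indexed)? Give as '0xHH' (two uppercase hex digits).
Answer: 0x6E

Derivation:
After byte 1 (0xB8): reg=0x21
After byte 2 (0x88): reg=0x56
After byte 3 (0x81): reg=0x2B
After byte 4 (0x8A): reg=0x6E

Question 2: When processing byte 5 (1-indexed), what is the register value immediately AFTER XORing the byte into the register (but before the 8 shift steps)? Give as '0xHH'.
Answer: 0xAD

Derivation:
Register before byte 5: 0x6E
Byte 5: 0xC3
0x6E XOR 0xC3 = 0xAD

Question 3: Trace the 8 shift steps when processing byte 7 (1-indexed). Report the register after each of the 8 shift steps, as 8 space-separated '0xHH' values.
After byte 1 (0xB8): reg=0x21
After byte 2 (0x88): reg=0x56
After byte 3 (0x81): reg=0x2B
After byte 4 (0x8A): reg=0x6E
After byte 5 (0xC3): reg=0x4A
After byte 6 (0x1D): reg=0xA2
Register before byte 7: 0xA2
After XOR with byte 0x58: 0xFA

Answer: 0xF3 0xE1 0xC5 0x8D 0x1D 0x3A 0x74 0xE8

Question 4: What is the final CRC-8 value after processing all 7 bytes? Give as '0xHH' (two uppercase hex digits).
Answer: 0xE8

Derivation:
After byte 1 (0xB8): reg=0x21
After byte 2 (0x88): reg=0x56
After byte 3 (0x81): reg=0x2B
After byte 4 (0x8A): reg=0x6E
After byte 5 (0xC3): reg=0x4A
After byte 6 (0x1D): reg=0xA2
After byte 7 (0x58): reg=0xE8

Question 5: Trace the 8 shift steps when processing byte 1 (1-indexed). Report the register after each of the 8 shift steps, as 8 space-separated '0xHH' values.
Register before byte 1: 0x00
After XOR with byte 0xB8: 0xB8

Answer: 0x77 0xEE 0xDB 0xB1 0x65 0xCA 0x93 0x21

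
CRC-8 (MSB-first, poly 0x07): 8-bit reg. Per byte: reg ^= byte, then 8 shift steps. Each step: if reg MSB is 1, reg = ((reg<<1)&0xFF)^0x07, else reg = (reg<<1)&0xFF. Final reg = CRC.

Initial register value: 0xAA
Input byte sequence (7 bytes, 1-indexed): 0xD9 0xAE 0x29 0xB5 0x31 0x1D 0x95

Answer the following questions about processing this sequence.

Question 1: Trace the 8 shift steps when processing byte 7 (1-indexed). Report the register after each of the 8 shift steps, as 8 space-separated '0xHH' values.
Answer: 0xC2 0x83 0x01 0x02 0x04 0x08 0x10 0x20

Derivation:
After byte 1 (0xD9): reg=0x5E
After byte 2 (0xAE): reg=0xDE
After byte 3 (0x29): reg=0xCB
After byte 4 (0xB5): reg=0x7D
After byte 5 (0x31): reg=0xE3
After byte 6 (0x1D): reg=0xF4
Register before byte 7: 0xF4
After XOR with byte 0x95: 0x61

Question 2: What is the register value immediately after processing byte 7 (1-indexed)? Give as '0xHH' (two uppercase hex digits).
After byte 1 (0xD9): reg=0x5E
After byte 2 (0xAE): reg=0xDE
After byte 3 (0x29): reg=0xCB
After byte 4 (0xB5): reg=0x7D
After byte 5 (0x31): reg=0xE3
After byte 6 (0x1D): reg=0xF4
After byte 7 (0x95): reg=0x20

Answer: 0x20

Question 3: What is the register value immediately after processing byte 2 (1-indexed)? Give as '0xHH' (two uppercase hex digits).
After byte 1 (0xD9): reg=0x5E
After byte 2 (0xAE): reg=0xDE

Answer: 0xDE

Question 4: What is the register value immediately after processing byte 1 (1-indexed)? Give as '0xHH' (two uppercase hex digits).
After byte 1 (0xD9): reg=0x5E

Answer: 0x5E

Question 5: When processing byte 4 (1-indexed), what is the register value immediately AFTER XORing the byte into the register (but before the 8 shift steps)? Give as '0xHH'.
Answer: 0x7E

Derivation:
Register before byte 4: 0xCB
Byte 4: 0xB5
0xCB XOR 0xB5 = 0x7E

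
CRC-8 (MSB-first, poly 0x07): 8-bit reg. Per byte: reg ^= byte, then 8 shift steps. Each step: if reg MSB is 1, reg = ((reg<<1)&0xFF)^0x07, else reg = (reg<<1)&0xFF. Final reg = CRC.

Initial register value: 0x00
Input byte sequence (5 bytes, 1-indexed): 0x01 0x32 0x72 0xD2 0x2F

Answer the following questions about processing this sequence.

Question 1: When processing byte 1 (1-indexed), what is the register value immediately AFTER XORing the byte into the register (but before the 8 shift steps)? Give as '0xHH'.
Register before byte 1: 0x00
Byte 1: 0x01
0x00 XOR 0x01 = 0x01

Answer: 0x01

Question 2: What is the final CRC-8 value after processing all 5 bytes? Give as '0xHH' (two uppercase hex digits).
After byte 1 (0x01): reg=0x07
After byte 2 (0x32): reg=0x8B
After byte 3 (0x72): reg=0xE1
After byte 4 (0xD2): reg=0x99
After byte 5 (0x2F): reg=0x0B

Answer: 0x0B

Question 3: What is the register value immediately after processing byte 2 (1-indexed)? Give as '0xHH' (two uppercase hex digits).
After byte 1 (0x01): reg=0x07
After byte 2 (0x32): reg=0x8B

Answer: 0x8B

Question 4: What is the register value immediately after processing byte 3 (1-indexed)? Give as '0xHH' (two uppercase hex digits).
After byte 1 (0x01): reg=0x07
After byte 2 (0x32): reg=0x8B
After byte 3 (0x72): reg=0xE1

Answer: 0xE1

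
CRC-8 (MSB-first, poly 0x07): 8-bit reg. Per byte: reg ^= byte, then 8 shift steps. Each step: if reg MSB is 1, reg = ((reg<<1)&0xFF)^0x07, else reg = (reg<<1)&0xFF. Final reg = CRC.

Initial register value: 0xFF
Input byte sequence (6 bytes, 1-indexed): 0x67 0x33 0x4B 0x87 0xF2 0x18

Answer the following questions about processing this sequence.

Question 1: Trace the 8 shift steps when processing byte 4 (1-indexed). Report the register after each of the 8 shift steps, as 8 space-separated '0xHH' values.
Answer: 0x9E 0x3B 0x76 0xEC 0xDF 0xB9 0x75 0xEA

Derivation:
After byte 1 (0x67): reg=0xC1
After byte 2 (0x33): reg=0xD0
After byte 3 (0x4B): reg=0xC8
Register before byte 4: 0xC8
After XOR with byte 0x87: 0x4F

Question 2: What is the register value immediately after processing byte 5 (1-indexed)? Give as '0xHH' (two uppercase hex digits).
Answer: 0x48

Derivation:
After byte 1 (0x67): reg=0xC1
After byte 2 (0x33): reg=0xD0
After byte 3 (0x4B): reg=0xC8
After byte 4 (0x87): reg=0xEA
After byte 5 (0xF2): reg=0x48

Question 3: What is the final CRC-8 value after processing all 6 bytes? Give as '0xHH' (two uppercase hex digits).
After byte 1 (0x67): reg=0xC1
After byte 2 (0x33): reg=0xD0
After byte 3 (0x4B): reg=0xC8
After byte 4 (0x87): reg=0xEA
After byte 5 (0xF2): reg=0x48
After byte 6 (0x18): reg=0xB7

Answer: 0xB7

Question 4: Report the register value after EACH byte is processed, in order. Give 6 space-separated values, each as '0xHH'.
0xC1 0xD0 0xC8 0xEA 0x48 0xB7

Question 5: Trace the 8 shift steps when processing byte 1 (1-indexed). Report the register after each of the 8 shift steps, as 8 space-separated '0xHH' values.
Answer: 0x37 0x6E 0xDC 0xBF 0x79 0xF2 0xE3 0xC1

Derivation:
Register before byte 1: 0xFF
After XOR with byte 0x67: 0x98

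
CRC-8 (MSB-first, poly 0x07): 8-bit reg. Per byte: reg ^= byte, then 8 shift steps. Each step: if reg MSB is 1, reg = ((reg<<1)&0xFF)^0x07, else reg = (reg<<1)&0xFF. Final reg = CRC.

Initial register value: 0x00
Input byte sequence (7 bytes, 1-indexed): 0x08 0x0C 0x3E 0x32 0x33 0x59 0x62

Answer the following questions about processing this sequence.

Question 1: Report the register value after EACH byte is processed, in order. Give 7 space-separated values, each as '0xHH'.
0x38 0x8C 0x17 0xFB 0x76 0xCD 0x44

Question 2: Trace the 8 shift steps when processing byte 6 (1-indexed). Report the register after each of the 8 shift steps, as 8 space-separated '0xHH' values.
After byte 1 (0x08): reg=0x38
After byte 2 (0x0C): reg=0x8C
After byte 3 (0x3E): reg=0x17
After byte 4 (0x32): reg=0xFB
After byte 5 (0x33): reg=0x76
Register before byte 6: 0x76
After XOR with byte 0x59: 0x2F

Answer: 0x5E 0xBC 0x7F 0xFE 0xFB 0xF1 0xE5 0xCD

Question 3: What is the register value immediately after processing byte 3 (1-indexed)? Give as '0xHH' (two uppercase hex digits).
Answer: 0x17

Derivation:
After byte 1 (0x08): reg=0x38
After byte 2 (0x0C): reg=0x8C
After byte 3 (0x3E): reg=0x17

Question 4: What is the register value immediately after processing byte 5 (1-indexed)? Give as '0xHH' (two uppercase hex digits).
After byte 1 (0x08): reg=0x38
After byte 2 (0x0C): reg=0x8C
After byte 3 (0x3E): reg=0x17
After byte 4 (0x32): reg=0xFB
After byte 5 (0x33): reg=0x76

Answer: 0x76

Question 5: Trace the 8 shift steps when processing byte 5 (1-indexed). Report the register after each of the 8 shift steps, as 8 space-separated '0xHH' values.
After byte 1 (0x08): reg=0x38
After byte 2 (0x0C): reg=0x8C
After byte 3 (0x3E): reg=0x17
After byte 4 (0x32): reg=0xFB
Register before byte 5: 0xFB
After XOR with byte 0x33: 0xC8

Answer: 0x97 0x29 0x52 0xA4 0x4F 0x9E 0x3B 0x76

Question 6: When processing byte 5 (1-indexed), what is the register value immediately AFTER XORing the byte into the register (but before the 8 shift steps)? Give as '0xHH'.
Answer: 0xC8

Derivation:
Register before byte 5: 0xFB
Byte 5: 0x33
0xFB XOR 0x33 = 0xC8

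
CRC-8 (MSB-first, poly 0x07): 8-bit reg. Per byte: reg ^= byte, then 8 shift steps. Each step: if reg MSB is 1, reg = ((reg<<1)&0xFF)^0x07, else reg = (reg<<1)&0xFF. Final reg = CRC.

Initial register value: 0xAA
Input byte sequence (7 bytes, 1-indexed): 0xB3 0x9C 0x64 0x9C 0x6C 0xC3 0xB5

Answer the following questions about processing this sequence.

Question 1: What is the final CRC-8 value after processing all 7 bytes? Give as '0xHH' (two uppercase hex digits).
After byte 1 (0xB3): reg=0x4F
After byte 2 (0x9C): reg=0x37
After byte 3 (0x64): reg=0xBE
After byte 4 (0x9C): reg=0xEE
After byte 5 (0x6C): reg=0x87
After byte 6 (0xC3): reg=0xDB
After byte 7 (0xB5): reg=0x0D

Answer: 0x0D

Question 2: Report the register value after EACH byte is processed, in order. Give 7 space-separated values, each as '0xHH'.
0x4F 0x37 0xBE 0xEE 0x87 0xDB 0x0D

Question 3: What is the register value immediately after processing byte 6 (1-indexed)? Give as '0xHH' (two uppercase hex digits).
After byte 1 (0xB3): reg=0x4F
After byte 2 (0x9C): reg=0x37
After byte 3 (0x64): reg=0xBE
After byte 4 (0x9C): reg=0xEE
After byte 5 (0x6C): reg=0x87
After byte 6 (0xC3): reg=0xDB

Answer: 0xDB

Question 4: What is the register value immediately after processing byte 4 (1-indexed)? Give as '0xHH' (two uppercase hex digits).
After byte 1 (0xB3): reg=0x4F
After byte 2 (0x9C): reg=0x37
After byte 3 (0x64): reg=0xBE
After byte 4 (0x9C): reg=0xEE

Answer: 0xEE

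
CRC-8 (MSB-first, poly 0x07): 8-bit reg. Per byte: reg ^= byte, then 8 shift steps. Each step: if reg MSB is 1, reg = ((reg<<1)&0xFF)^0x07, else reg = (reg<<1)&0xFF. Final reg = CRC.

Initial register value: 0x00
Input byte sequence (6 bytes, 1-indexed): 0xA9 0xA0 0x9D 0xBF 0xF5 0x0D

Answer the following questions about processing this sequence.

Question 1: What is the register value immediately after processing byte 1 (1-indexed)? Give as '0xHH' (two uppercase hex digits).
After byte 1 (0xA9): reg=0x56

Answer: 0x56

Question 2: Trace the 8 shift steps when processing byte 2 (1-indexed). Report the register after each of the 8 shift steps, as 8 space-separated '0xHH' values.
Answer: 0xEB 0xD1 0xA5 0x4D 0x9A 0x33 0x66 0xCC

Derivation:
After byte 1 (0xA9): reg=0x56
Register before byte 2: 0x56
After XOR with byte 0xA0: 0xF6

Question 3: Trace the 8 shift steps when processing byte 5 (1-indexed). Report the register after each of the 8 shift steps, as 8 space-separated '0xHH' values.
After byte 1 (0xA9): reg=0x56
After byte 2 (0xA0): reg=0xCC
After byte 3 (0x9D): reg=0xB0
After byte 4 (0xBF): reg=0x2D
Register before byte 5: 0x2D
After XOR with byte 0xF5: 0xD8

Answer: 0xB7 0x69 0xD2 0xA3 0x41 0x82 0x03 0x06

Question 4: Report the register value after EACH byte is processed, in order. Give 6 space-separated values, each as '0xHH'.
0x56 0xCC 0xB0 0x2D 0x06 0x31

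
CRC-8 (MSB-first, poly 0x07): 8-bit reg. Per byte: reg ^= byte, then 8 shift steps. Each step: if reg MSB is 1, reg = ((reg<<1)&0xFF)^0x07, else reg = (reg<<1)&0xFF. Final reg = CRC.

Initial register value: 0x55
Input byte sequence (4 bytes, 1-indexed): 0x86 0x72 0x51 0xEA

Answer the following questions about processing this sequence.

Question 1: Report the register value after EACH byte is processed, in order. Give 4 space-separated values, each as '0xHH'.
0x37 0xDC 0xAA 0xC7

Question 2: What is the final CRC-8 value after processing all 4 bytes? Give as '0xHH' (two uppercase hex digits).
Answer: 0xC7

Derivation:
After byte 1 (0x86): reg=0x37
After byte 2 (0x72): reg=0xDC
After byte 3 (0x51): reg=0xAA
After byte 4 (0xEA): reg=0xC7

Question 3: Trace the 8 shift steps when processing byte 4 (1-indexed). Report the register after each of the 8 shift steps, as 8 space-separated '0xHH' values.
After byte 1 (0x86): reg=0x37
After byte 2 (0x72): reg=0xDC
After byte 3 (0x51): reg=0xAA
Register before byte 4: 0xAA
After XOR with byte 0xEA: 0x40

Answer: 0x80 0x07 0x0E 0x1C 0x38 0x70 0xE0 0xC7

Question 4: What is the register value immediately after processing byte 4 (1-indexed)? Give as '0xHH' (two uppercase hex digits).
After byte 1 (0x86): reg=0x37
After byte 2 (0x72): reg=0xDC
After byte 3 (0x51): reg=0xAA
After byte 4 (0xEA): reg=0xC7

Answer: 0xC7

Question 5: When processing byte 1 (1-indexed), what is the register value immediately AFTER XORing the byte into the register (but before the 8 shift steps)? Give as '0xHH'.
Register before byte 1: 0x55
Byte 1: 0x86
0x55 XOR 0x86 = 0xD3

Answer: 0xD3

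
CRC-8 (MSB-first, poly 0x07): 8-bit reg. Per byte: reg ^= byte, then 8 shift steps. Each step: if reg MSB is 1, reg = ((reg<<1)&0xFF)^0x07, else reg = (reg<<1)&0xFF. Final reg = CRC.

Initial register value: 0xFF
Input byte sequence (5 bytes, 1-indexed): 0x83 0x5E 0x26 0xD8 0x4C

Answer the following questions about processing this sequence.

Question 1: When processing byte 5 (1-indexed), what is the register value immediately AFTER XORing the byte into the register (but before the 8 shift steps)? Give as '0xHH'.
Answer: 0x48

Derivation:
Register before byte 5: 0x04
Byte 5: 0x4C
0x04 XOR 0x4C = 0x48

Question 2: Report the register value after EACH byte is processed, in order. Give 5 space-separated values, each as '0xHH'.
0x73 0xC3 0xB5 0x04 0xFF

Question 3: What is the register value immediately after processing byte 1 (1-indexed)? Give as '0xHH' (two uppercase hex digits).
Answer: 0x73

Derivation:
After byte 1 (0x83): reg=0x73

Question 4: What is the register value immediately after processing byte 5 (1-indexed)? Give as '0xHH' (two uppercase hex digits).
Answer: 0xFF

Derivation:
After byte 1 (0x83): reg=0x73
After byte 2 (0x5E): reg=0xC3
After byte 3 (0x26): reg=0xB5
After byte 4 (0xD8): reg=0x04
After byte 5 (0x4C): reg=0xFF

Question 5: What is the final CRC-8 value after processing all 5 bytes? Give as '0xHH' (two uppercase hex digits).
After byte 1 (0x83): reg=0x73
After byte 2 (0x5E): reg=0xC3
After byte 3 (0x26): reg=0xB5
After byte 4 (0xD8): reg=0x04
After byte 5 (0x4C): reg=0xFF

Answer: 0xFF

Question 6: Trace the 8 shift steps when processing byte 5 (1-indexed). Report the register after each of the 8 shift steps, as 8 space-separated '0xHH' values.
Answer: 0x90 0x27 0x4E 0x9C 0x3F 0x7E 0xFC 0xFF

Derivation:
After byte 1 (0x83): reg=0x73
After byte 2 (0x5E): reg=0xC3
After byte 3 (0x26): reg=0xB5
After byte 4 (0xD8): reg=0x04
Register before byte 5: 0x04
After XOR with byte 0x4C: 0x48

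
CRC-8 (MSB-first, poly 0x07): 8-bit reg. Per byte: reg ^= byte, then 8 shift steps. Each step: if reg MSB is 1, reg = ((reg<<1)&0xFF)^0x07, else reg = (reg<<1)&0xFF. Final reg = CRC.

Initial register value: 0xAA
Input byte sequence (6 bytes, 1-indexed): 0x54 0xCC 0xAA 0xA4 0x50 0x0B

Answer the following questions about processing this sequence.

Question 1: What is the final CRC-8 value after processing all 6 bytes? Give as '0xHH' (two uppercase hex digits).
After byte 1 (0x54): reg=0xF4
After byte 2 (0xCC): reg=0xA8
After byte 3 (0xAA): reg=0x0E
After byte 4 (0xA4): reg=0x5F
After byte 5 (0x50): reg=0x2D
After byte 6 (0x0B): reg=0xF2

Answer: 0xF2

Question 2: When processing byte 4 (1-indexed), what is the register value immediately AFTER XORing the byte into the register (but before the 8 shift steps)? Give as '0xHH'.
Register before byte 4: 0x0E
Byte 4: 0xA4
0x0E XOR 0xA4 = 0xAA

Answer: 0xAA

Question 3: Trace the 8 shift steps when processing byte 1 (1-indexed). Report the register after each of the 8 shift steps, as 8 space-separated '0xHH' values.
Answer: 0xFB 0xF1 0xE5 0xCD 0x9D 0x3D 0x7A 0xF4

Derivation:
Register before byte 1: 0xAA
After XOR with byte 0x54: 0xFE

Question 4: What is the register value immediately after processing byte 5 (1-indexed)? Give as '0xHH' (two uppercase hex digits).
Answer: 0x2D

Derivation:
After byte 1 (0x54): reg=0xF4
After byte 2 (0xCC): reg=0xA8
After byte 3 (0xAA): reg=0x0E
After byte 4 (0xA4): reg=0x5F
After byte 5 (0x50): reg=0x2D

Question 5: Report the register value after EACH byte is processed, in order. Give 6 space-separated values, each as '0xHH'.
0xF4 0xA8 0x0E 0x5F 0x2D 0xF2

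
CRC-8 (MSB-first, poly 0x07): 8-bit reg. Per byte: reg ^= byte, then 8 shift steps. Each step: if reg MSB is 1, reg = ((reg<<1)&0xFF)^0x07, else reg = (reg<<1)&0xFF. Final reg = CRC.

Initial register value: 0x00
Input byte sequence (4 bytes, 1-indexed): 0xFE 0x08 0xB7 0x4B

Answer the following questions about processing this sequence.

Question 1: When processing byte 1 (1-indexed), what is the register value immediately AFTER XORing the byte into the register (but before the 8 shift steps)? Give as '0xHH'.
Answer: 0xFE

Derivation:
Register before byte 1: 0x00
Byte 1: 0xFE
0x00 XOR 0xFE = 0xFE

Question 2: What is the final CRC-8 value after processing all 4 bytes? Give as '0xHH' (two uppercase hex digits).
After byte 1 (0xFE): reg=0xF4
After byte 2 (0x08): reg=0xFA
After byte 3 (0xB7): reg=0xE4
After byte 4 (0x4B): reg=0x44

Answer: 0x44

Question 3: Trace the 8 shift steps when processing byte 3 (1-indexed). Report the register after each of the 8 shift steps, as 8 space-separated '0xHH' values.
After byte 1 (0xFE): reg=0xF4
After byte 2 (0x08): reg=0xFA
Register before byte 3: 0xFA
After XOR with byte 0xB7: 0x4D

Answer: 0x9A 0x33 0x66 0xCC 0x9F 0x39 0x72 0xE4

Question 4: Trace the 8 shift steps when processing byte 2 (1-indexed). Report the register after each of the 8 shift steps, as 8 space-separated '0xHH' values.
Answer: 0xFF 0xF9 0xF5 0xED 0xDD 0xBD 0x7D 0xFA

Derivation:
After byte 1 (0xFE): reg=0xF4
Register before byte 2: 0xF4
After XOR with byte 0x08: 0xFC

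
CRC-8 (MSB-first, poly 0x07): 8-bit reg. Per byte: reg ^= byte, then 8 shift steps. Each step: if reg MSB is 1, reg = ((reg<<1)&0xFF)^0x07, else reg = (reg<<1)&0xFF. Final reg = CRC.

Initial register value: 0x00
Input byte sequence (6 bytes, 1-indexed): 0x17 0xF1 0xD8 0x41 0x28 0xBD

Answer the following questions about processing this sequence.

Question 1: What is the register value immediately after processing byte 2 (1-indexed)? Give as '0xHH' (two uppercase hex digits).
Answer: 0xE5

Derivation:
After byte 1 (0x17): reg=0x65
After byte 2 (0xF1): reg=0xE5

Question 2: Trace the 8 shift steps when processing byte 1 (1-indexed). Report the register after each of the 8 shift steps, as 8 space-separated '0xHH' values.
Register before byte 1: 0x00
After XOR with byte 0x17: 0x17

Answer: 0x2E 0x5C 0xB8 0x77 0xEE 0xDB 0xB1 0x65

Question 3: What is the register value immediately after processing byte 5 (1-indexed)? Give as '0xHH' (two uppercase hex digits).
Answer: 0xE6

Derivation:
After byte 1 (0x17): reg=0x65
After byte 2 (0xF1): reg=0xE5
After byte 3 (0xD8): reg=0xB3
After byte 4 (0x41): reg=0xD0
After byte 5 (0x28): reg=0xE6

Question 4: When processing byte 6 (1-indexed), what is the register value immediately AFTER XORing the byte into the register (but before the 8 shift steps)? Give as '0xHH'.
Register before byte 6: 0xE6
Byte 6: 0xBD
0xE6 XOR 0xBD = 0x5B

Answer: 0x5B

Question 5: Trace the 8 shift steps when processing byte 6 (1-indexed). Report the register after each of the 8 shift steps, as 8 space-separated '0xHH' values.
Answer: 0xB6 0x6B 0xD6 0xAB 0x51 0xA2 0x43 0x86

Derivation:
After byte 1 (0x17): reg=0x65
After byte 2 (0xF1): reg=0xE5
After byte 3 (0xD8): reg=0xB3
After byte 4 (0x41): reg=0xD0
After byte 5 (0x28): reg=0xE6
Register before byte 6: 0xE6
After XOR with byte 0xBD: 0x5B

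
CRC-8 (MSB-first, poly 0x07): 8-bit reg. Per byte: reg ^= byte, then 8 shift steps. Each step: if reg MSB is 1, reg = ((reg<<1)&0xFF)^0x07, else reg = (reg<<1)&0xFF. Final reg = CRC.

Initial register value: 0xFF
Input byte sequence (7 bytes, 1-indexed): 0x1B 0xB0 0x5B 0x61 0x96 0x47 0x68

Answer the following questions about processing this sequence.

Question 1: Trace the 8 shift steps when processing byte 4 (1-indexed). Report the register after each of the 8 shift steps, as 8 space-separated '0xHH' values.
Answer: 0x9D 0x3D 0x7A 0xF4 0xEF 0xD9 0xB5 0x6D

Derivation:
After byte 1 (0x1B): reg=0xB2
After byte 2 (0xB0): reg=0x0E
After byte 3 (0x5B): reg=0xAC
Register before byte 4: 0xAC
After XOR with byte 0x61: 0xCD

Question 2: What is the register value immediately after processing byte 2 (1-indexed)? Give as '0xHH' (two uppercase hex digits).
After byte 1 (0x1B): reg=0xB2
After byte 2 (0xB0): reg=0x0E

Answer: 0x0E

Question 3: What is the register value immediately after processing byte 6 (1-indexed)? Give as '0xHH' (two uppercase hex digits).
Answer: 0x51

Derivation:
After byte 1 (0x1B): reg=0xB2
After byte 2 (0xB0): reg=0x0E
After byte 3 (0x5B): reg=0xAC
After byte 4 (0x61): reg=0x6D
After byte 5 (0x96): reg=0xEF
After byte 6 (0x47): reg=0x51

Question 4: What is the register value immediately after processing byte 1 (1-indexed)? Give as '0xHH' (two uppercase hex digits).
After byte 1 (0x1B): reg=0xB2

Answer: 0xB2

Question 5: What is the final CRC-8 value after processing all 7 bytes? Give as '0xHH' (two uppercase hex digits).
After byte 1 (0x1B): reg=0xB2
After byte 2 (0xB0): reg=0x0E
After byte 3 (0x5B): reg=0xAC
After byte 4 (0x61): reg=0x6D
After byte 5 (0x96): reg=0xEF
After byte 6 (0x47): reg=0x51
After byte 7 (0x68): reg=0xAF

Answer: 0xAF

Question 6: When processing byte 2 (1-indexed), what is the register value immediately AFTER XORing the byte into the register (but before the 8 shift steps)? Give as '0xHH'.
Answer: 0x02

Derivation:
Register before byte 2: 0xB2
Byte 2: 0xB0
0xB2 XOR 0xB0 = 0x02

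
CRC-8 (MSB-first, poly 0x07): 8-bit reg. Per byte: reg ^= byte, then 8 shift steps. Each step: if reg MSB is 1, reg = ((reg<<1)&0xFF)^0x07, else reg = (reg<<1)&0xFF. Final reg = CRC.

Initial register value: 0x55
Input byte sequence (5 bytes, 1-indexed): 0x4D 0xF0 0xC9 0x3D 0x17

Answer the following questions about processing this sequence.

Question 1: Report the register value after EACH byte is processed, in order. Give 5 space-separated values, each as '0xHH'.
0x48 0x21 0x96 0x58 0xEA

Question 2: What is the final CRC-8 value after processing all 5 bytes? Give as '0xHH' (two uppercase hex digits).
Answer: 0xEA

Derivation:
After byte 1 (0x4D): reg=0x48
After byte 2 (0xF0): reg=0x21
After byte 3 (0xC9): reg=0x96
After byte 4 (0x3D): reg=0x58
After byte 5 (0x17): reg=0xEA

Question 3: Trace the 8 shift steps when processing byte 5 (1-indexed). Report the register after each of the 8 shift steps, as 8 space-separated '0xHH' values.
After byte 1 (0x4D): reg=0x48
After byte 2 (0xF0): reg=0x21
After byte 3 (0xC9): reg=0x96
After byte 4 (0x3D): reg=0x58
Register before byte 5: 0x58
After XOR with byte 0x17: 0x4F

Answer: 0x9E 0x3B 0x76 0xEC 0xDF 0xB9 0x75 0xEA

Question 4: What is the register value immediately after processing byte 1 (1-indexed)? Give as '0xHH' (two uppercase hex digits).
Answer: 0x48

Derivation:
After byte 1 (0x4D): reg=0x48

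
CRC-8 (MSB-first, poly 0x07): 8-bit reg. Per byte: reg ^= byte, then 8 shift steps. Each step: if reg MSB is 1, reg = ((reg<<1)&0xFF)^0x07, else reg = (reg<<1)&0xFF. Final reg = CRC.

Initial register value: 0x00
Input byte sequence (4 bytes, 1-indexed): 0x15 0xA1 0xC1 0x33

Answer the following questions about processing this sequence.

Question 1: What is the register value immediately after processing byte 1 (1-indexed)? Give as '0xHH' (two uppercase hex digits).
After byte 1 (0x15): reg=0x6B

Answer: 0x6B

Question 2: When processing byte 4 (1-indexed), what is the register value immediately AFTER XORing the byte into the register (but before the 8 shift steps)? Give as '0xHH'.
Register before byte 4: 0x26
Byte 4: 0x33
0x26 XOR 0x33 = 0x15

Answer: 0x15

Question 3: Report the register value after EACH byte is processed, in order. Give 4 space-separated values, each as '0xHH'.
0x6B 0x78 0x26 0x6B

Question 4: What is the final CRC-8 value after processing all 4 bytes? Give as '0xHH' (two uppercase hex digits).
Answer: 0x6B

Derivation:
After byte 1 (0x15): reg=0x6B
After byte 2 (0xA1): reg=0x78
After byte 3 (0xC1): reg=0x26
After byte 4 (0x33): reg=0x6B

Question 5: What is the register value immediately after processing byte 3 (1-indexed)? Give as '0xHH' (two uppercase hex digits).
Answer: 0x26

Derivation:
After byte 1 (0x15): reg=0x6B
After byte 2 (0xA1): reg=0x78
After byte 3 (0xC1): reg=0x26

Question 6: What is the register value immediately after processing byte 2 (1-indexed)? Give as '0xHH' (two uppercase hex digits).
Answer: 0x78

Derivation:
After byte 1 (0x15): reg=0x6B
After byte 2 (0xA1): reg=0x78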